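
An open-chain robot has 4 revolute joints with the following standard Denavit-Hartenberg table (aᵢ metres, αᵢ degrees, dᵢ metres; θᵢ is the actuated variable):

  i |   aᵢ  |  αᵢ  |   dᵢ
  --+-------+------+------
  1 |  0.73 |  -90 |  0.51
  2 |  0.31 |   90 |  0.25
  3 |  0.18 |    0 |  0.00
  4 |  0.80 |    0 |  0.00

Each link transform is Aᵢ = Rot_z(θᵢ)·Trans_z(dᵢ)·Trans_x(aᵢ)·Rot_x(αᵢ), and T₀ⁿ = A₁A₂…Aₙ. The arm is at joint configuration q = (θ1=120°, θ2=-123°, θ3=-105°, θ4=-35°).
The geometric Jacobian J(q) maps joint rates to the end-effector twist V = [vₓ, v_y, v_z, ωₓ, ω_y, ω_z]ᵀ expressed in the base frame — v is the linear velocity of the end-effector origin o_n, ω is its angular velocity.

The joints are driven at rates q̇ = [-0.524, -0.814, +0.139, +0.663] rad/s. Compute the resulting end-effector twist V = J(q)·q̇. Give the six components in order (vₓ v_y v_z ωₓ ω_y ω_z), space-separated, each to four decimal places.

o_n = [-0.0808, 1.0161, 0.2169]
J₁: ẑ×o_n = [-1.0161, -0.0808, 0.0000], ω = ẑ
J2: z=[-0.8660, -0.5000, 0.0000] o=[-0.3650, 0.6322, 0.5100] → [0.1465, -0.2538, -0.1903, -0.8660, -0.5000, 0.0000]
J3: z=[0.4193, -0.7263, -0.5446] o=[-0.4971, 0.3610, 0.7700] → [0.7585, 0.0052, 0.5771, 0.4193, -0.7263, -0.5446]
J4: z=[0.4193, -0.7263, -0.5446] o=[-0.3592, 0.4699, 0.7309] → [0.6708, 0.0639, 0.4313, 0.4193, -0.7263, -0.5446]
V = J·q̇ = [0.9633, 0.2920, 0.5211, 1.0413, -0.1755, -0.9608]

0.9633 0.2920 0.5211 1.0413 -0.1755 -0.9608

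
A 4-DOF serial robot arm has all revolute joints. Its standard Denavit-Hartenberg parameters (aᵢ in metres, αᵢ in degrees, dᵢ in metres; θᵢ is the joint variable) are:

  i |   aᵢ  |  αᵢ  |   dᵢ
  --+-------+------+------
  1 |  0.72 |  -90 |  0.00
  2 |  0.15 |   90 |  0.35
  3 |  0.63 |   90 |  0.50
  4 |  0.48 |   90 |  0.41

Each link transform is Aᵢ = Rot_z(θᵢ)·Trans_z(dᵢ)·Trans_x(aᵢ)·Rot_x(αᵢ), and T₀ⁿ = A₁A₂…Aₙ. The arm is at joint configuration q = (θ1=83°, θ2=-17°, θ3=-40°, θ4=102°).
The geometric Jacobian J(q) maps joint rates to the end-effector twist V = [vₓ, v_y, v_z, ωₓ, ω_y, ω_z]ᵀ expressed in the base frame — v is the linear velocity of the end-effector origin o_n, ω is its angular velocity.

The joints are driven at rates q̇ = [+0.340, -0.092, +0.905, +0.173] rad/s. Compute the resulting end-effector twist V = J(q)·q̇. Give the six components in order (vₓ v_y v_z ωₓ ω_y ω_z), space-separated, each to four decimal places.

-0.3580 0.5707 0.1382 0.1776 -0.3955 1.1729

o_n = [0.3899, 0.6739, 1.0127]
J₁: ẑ×o_n = [-0.6739, 0.3899, 0.0000], ω = ẑ
J2: z=[-0.9925, 0.1219, 0.0000] o=[0.0877, 0.7146, 0.0000] → [0.1234, 1.0052, 0.0036, -0.9925, 0.1219, 0.0000]
J3: z=[-0.0356, -0.2902, 0.9563] o=[-0.2422, 0.8997, 0.0439] → [-0.0652, 0.6390, 0.1915, -0.0356, -0.2902, 0.9563]
J4: z=[0.6854, -0.7035, -0.1879] o=[0.1982, 1.1633, 0.6631] → [-0.3379, -0.2756, -0.2006, 0.6854, -0.7035, -0.1879]
V = J·q̇ = [-0.3580, 0.5707, 0.1382, 0.1776, -0.3955, 1.1729]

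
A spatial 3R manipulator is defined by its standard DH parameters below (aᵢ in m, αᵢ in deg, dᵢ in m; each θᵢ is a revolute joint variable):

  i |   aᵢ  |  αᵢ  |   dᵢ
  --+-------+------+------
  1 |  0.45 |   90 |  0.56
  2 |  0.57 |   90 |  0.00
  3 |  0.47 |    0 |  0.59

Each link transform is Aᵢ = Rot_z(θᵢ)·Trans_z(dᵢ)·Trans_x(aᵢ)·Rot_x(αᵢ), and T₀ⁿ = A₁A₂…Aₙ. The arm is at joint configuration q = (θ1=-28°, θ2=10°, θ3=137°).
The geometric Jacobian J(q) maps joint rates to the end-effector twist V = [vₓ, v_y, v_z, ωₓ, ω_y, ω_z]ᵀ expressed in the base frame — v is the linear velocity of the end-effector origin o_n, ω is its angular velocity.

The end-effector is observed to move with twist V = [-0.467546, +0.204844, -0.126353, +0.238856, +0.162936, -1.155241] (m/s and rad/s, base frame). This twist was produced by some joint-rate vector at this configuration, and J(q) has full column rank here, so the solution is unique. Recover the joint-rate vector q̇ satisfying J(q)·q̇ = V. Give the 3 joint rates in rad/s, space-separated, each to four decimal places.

o_n = [0.5340, -0.6470, 0.0183]
J₁: ẑ×o_n = [0.6470, 0.5340, -0.0000], ω = ẑ
J2: z=[-0.4695, -0.8829, 0.0000] o=[0.3973, -0.2113, 0.5600] → [0.4783, -0.2543, 0.3253, -0.4695, -0.8829, 0.0000]
J3: z=[0.1533, -0.0815, -0.9848] o=[0.8930, -0.4748, 0.6590] → [-0.1173, 0.4517, -0.0557, 0.1533, -0.0815, -0.9848]
q̇ = J⁺·V = [-0.3930, -0.2560, 0.7740]

-0.3930 -0.2560 0.7740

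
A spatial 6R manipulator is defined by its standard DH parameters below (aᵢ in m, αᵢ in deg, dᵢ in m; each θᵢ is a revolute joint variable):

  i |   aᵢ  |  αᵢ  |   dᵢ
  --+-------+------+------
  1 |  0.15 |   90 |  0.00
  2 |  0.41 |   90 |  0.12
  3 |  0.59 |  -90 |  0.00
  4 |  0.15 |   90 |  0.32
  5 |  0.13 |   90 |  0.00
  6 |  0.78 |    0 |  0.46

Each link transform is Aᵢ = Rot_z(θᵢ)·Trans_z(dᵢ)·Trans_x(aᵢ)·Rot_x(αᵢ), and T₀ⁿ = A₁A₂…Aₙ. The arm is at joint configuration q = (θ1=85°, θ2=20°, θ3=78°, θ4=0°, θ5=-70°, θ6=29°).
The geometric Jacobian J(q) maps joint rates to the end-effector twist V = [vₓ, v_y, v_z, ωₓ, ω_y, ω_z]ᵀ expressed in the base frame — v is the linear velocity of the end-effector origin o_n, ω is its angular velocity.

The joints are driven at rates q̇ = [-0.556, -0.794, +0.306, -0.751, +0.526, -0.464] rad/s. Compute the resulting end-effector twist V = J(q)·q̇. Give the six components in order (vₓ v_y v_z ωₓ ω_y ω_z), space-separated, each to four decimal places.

o_n = [0.6817, 1.2764, 0.0274]
J₁: ẑ×o_n = [-1.2764, 0.6817, 0.0000], ω = ẑ
J2: z=[0.9962, -0.0872, 0.0000] o=[0.0131, 0.1494, 0.0000] → [-0.0024, -0.0273, 1.1810, 0.9962, -0.0872, 0.0000]
J3: z=[0.0298, 0.3407, -0.9397] o=[0.1662, 0.5228, 0.1402] → [0.6698, -0.4811, -0.1532, 0.0298, 0.3407, -0.9397]
J4: z=[0.1270, -0.9338, -0.3345] o=[0.7512, 0.5873, 0.1822] → [0.3751, 0.0429, 0.0227, 0.1270, -0.9338, -0.3345]
J5: z=[0.0298, 0.3407, -0.9397] o=[0.9405, 0.3049, 0.0858] → [0.8931, 0.2449, 0.1171, 0.0298, 0.3407, -0.9397]
J6: z=[-0.9751, 0.2166, 0.0476] o=[0.9691, 0.4238, 0.1298] → [-0.0628, -0.1135, -0.7691, -0.9751, 0.2166, 0.0476]
V = J·q̇ = [1.1338, -0.3552, -0.5831, -0.4091, 0.9535, -1.1087]

1.1338 -0.3552 -0.5831 -0.4091 0.9535 -1.1087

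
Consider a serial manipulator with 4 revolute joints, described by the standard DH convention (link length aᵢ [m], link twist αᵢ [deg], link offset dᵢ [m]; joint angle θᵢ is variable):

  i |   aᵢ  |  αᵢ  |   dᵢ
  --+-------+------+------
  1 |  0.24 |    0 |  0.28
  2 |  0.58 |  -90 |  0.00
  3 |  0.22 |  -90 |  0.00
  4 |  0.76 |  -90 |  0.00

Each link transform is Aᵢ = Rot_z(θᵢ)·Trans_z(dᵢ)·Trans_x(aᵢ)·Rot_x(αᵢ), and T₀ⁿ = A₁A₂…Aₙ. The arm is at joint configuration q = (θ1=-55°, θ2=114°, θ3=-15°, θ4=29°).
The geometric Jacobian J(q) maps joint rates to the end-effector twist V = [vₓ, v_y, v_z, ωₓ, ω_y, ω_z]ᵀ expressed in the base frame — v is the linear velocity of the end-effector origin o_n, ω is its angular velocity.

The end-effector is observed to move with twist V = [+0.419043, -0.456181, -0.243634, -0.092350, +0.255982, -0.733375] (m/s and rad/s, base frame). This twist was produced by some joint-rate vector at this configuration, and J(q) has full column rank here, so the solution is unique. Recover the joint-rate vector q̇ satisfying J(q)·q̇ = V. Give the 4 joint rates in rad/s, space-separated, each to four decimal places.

0.2130 -0.3050 0.2110 0.6640

o_n = [1.1923, 0.8433, 0.5090]
J₁: ẑ×o_n = [-0.8433, 1.1923, 0.0000], ω = ẑ
J2: z=[0.0000, 0.0000, 1.0000] o=[0.1377, -0.1966, 0.2800] → [-1.0399, 1.0547, 0.0000, 0.0000, 0.0000, 1.0000]
J3: z=[-0.8572, 0.5150, 0.0000] o=[0.4364, 0.3006, 0.2800] → [0.1179, 0.1963, -0.8546, -0.8572, 0.5150, 0.0000]
J4: z=[0.1333, 0.2219, -0.9659] o=[0.5458, 0.4827, 0.3369] → [0.3865, -0.6474, -0.0954, 0.1333, 0.2219, -0.9659]
q̇ = J⁺·V = [0.2130, -0.3050, 0.2110, 0.6640]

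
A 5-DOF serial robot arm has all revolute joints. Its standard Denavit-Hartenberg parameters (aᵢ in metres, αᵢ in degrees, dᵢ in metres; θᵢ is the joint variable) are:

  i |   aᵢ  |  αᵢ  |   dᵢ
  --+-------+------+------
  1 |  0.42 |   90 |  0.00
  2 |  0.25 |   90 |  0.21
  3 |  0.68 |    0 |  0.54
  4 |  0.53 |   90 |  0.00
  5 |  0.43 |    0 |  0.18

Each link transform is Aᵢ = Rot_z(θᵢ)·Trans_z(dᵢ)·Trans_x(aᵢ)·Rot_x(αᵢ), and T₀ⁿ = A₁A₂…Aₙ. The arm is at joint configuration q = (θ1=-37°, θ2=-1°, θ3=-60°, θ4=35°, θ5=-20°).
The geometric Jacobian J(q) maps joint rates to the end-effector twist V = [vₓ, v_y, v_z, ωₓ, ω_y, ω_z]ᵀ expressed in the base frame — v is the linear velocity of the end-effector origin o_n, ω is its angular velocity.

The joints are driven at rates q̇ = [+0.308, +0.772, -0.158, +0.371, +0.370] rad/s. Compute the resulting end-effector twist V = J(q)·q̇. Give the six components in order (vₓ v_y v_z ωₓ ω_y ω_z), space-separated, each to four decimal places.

0.3604 0.3029 0.8940 -0.3906 -0.2524 0.0978

o_n = [1.9801, -0.3191, -0.4166]
J₁: ẑ×o_n = [0.3191, 1.9801, -0.0000], ω = ẑ
J2: z=[-0.6018, -0.7986, 0.0000] o=[0.3354, -0.2528, 0.0000] → [0.3327, -0.2507, 1.3534, -0.6018, -0.7986, 0.0000]
J3: z=[-0.0139, 0.0105, -0.9998] o=[0.4087, -0.5709, -0.0044] → [0.2474, -1.5769, -0.0200, -0.0139, 0.0105, -0.9998]
J4: z=[-0.0139, 0.0105, -0.9998] o=[1.0270, -0.2995, -0.5502] → [-0.0182, -0.9510, -0.0097, -0.0139, 0.0105, -0.9998]
J5: z=[0.2080, 0.9781, 0.0074] o=[1.5454, -0.4097, -0.5586] → [0.1382, -0.0263, -0.4063, 0.2080, 0.9781, 0.0074]
V = J·q̇ = [0.3604, 0.3029, 0.8940, -0.3906, -0.2524, 0.0978]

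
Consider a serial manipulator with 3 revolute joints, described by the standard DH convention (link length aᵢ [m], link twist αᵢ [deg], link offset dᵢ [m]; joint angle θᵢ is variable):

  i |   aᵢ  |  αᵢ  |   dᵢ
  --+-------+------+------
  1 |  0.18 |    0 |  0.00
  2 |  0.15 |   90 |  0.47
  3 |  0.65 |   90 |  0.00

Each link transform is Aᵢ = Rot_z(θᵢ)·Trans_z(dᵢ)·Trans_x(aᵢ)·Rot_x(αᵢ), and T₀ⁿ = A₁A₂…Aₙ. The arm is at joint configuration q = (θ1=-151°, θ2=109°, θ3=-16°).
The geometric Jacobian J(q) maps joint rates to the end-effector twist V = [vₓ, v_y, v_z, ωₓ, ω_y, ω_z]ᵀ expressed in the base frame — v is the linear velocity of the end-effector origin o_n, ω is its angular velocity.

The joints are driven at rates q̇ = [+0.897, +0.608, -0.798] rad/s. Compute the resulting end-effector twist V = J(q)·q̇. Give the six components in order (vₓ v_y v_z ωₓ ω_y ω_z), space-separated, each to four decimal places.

o_n = [0.4184, -0.6057, 0.2908]
J₁: ẑ×o_n = [0.6057, 0.4184, -0.0000], ω = ẑ
J2: z=[0.0000, 0.0000, 1.0000] o=[-0.1574, -0.0873, 0.0000] → [0.5185, 0.5758, -0.0000, 0.0000, 0.0000, 1.0000]
J3: z=[-0.6691, -0.7431, 0.0000] o=[-0.0460, -0.1876, 0.4700] → [0.1331, -0.1199, 0.6248, -0.6691, -0.7431, 0.0000]
V = J·q̇ = [0.7523, 0.8210, -0.4986, 0.5340, 0.5930, 1.5050]

0.7523 0.8210 -0.4986 0.5340 0.5930 1.5050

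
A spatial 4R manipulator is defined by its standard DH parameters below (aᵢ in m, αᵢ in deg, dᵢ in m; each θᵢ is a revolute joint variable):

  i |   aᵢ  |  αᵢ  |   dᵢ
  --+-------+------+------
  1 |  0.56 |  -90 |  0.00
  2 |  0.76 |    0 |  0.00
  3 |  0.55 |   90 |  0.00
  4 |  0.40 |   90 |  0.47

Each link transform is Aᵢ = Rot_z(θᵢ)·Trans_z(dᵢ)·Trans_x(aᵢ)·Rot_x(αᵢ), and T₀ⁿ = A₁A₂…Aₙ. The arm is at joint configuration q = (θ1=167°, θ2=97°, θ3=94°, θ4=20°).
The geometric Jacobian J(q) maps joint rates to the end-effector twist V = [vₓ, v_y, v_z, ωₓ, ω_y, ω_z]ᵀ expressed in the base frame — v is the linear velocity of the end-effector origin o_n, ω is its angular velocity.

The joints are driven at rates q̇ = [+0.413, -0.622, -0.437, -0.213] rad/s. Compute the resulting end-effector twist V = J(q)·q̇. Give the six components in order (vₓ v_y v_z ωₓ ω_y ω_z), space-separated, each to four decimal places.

o_n = [0.4868, -0.2528, -1.0390]
J₁: ẑ×o_n = [0.2528, 0.4868, -0.0000], ω = ẑ
J2: z=[-0.2250, -0.9744, 0.0000] o=[-0.5456, 0.1260, 0.0000] → [1.0124, -0.2337, 1.0912, -0.2250, -0.9744, 0.0000]
J3: z=[-0.2250, -0.9744, 0.0000] o=[-0.4554, 0.1051, -0.7543] → [0.2774, -0.0640, 0.9985, -0.2250, -0.9744, 0.0000]
J4: z=[0.1859, -0.0429, -0.9816] o=[0.0707, -0.0163, -0.6494] → [-0.2154, -0.3360, -0.0261, 0.1859, -0.0429, -0.9816]
V = J·q̇ = [-0.6007, 0.4460, -1.1095, 0.1986, 1.0410, 0.6221]

-0.6007 0.4460 -1.1095 0.1986 1.0410 0.6221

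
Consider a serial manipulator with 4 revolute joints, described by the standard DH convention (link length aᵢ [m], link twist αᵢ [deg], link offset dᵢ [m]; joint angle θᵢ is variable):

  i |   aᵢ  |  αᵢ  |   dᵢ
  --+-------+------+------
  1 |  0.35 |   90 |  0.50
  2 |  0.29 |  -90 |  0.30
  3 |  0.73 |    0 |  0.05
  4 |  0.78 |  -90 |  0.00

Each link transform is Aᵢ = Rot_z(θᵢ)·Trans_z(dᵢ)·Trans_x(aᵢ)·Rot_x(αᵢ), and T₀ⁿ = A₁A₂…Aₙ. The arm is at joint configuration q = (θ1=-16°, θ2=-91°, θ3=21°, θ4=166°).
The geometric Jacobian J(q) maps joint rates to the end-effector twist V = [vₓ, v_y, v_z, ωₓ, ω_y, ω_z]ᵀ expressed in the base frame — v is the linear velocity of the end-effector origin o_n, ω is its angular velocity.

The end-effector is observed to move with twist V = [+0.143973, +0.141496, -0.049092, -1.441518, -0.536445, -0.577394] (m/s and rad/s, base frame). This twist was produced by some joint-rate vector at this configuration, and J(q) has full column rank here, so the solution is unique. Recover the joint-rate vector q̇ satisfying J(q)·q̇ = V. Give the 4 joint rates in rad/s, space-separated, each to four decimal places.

-0.5990 0.9130 -0.8000 -0.4380

o_n = [0.3444, -0.2376, 0.3018]
J₁: ẑ×o_n = [0.2376, 0.3444, -0.0000], ω = ẑ
J2: z=[-0.2756, -0.9613, 0.0000] o=[0.3364, -0.0965, 0.5000] → [0.1905, -0.0546, 0.0465, -0.2756, -0.9613, 0.0000]
J3: z=[0.9611, -0.2756, -0.0175] o=[0.2489, -0.3835, 0.2100] → [-0.0227, -0.0899, 0.1665, 0.9611, -0.2756, -0.0175]
J4: z=[0.9611, -0.2756, -0.0175] o=[0.3576, -0.1425, -0.4722] → [-0.2150, -0.7437, -0.0950, 0.9611, -0.2756, -0.0175]
q̇ = J⁺·V = [-0.5990, 0.9130, -0.8000, -0.4380]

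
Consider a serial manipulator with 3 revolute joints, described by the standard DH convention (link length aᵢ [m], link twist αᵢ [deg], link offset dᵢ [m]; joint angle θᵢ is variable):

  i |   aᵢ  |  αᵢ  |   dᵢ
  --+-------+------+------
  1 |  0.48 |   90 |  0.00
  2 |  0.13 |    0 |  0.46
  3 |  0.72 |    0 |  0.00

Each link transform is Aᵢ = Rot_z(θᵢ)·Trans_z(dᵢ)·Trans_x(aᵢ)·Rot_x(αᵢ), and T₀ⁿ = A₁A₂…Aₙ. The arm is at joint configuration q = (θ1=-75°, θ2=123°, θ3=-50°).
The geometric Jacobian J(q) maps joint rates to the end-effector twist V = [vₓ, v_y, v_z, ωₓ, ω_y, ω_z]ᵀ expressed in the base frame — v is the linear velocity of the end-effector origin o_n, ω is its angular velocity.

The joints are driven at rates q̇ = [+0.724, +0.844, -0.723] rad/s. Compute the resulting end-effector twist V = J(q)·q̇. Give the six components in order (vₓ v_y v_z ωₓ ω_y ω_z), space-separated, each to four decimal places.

0.4742 -0.0362 -0.0343 -0.1169 -0.0313 0.7240

o_n = [-0.2839, -0.7176, 0.7976]
J₁: ẑ×o_n = [0.7176, -0.2839, 0.0000], ω = ẑ
J2: z=[-0.9659, -0.2588, 0.0000] o=[0.1242, -0.4636, 0.0000] → [-0.2064, 0.7704, 0.1397, -0.9659, -0.2588, 0.0000]
J3: z=[-0.9659, -0.2588, 0.0000] o=[-0.3384, -0.5143, 0.1090] → [-0.1782, 0.6651, 0.2105, -0.9659, -0.2588, 0.0000]
V = J·q̇ = [0.4742, -0.0362, -0.0343, -0.1169, -0.0313, 0.7240]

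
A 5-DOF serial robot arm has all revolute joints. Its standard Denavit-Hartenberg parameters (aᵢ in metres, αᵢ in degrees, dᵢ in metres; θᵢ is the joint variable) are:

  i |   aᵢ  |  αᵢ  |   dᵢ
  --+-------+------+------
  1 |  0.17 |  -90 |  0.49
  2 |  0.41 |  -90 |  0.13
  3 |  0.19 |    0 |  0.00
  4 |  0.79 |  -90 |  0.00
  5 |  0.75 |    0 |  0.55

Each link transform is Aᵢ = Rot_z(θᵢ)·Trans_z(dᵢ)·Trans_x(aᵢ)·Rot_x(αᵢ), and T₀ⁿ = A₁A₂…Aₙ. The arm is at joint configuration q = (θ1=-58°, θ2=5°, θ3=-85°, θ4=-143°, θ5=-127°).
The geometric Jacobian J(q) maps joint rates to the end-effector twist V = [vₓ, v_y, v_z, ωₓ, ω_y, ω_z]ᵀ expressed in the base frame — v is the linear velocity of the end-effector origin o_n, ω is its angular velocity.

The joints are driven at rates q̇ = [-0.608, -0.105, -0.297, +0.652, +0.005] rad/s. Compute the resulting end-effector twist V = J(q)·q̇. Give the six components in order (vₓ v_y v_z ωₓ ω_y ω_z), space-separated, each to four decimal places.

0.4036 -0.1117 -0.0281 -0.1046 -0.0245 -0.9613

o_n = [0.3217, 0.3073, -0.0885]
J₁: ẑ×o_n = [-0.3073, 0.3217, 0.0000], ω = ẑ
J2: z=[0.8480, 0.5299, 0.0000] o=[0.0901, -0.1442, 0.4900] → [-0.3066, 0.4906, 0.2602, 0.8480, 0.5299, 0.0000]
J3: z=[-0.0462, 0.0739, -0.9962] o=[0.4168, -0.4217, 0.4543] → [0.6861, 0.0697, -0.0266, -0.0462, 0.0739, -0.9962]
J4: z=[-0.0462, 0.0739, -0.9962] o=[0.5860, -0.3353, 0.4528] → [0.6002, 0.2384, -0.0101, -0.0462, 0.0739, -0.9962]
J5: z=[0.1751, 0.9824, 0.0648] o=[-0.1909, -0.1999, 0.4989] → [-0.6099, 0.1361, -0.4147, 0.1751, 0.9824, 0.0648]
V = J·q̇ = [0.4036, -0.1117, -0.0281, -0.1046, -0.0245, -0.9613]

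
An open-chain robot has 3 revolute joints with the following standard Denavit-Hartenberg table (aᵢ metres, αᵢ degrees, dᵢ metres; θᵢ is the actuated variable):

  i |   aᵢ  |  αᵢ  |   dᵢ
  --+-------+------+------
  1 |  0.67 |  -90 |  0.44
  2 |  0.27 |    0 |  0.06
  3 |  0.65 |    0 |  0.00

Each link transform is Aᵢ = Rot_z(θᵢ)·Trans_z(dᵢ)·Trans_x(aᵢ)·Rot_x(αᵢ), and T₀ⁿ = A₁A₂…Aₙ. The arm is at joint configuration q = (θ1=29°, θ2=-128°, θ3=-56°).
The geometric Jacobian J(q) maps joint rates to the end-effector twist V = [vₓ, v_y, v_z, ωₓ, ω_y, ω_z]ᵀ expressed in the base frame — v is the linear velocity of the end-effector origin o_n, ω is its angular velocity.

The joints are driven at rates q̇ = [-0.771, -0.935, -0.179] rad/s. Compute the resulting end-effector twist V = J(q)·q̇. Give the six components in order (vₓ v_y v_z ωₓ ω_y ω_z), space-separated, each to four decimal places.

-0.1434 0.0480 -0.8778 0.5401 -0.9743 -0.7710

o_n = [-0.1556, -0.0176, 0.6074]
J₁: ẑ×o_n = [0.0176, -0.1556, 0.0000], ω = ẑ
J2: z=[-0.4848, 0.8746, 0.0000] o=[0.5860, 0.3248, 0.4400] → [0.1464, 0.0812, 0.8146, -0.4848, 0.8746, 0.0000]
J3: z=[-0.4848, 0.8746, 0.0000] o=[0.4115, 0.2967, 0.6528] → [-0.0397, -0.0220, 0.6484, -0.4848, 0.8746, 0.0000]
V = J·q̇ = [-0.1434, 0.0480, -0.8778, 0.5401, -0.9743, -0.7710]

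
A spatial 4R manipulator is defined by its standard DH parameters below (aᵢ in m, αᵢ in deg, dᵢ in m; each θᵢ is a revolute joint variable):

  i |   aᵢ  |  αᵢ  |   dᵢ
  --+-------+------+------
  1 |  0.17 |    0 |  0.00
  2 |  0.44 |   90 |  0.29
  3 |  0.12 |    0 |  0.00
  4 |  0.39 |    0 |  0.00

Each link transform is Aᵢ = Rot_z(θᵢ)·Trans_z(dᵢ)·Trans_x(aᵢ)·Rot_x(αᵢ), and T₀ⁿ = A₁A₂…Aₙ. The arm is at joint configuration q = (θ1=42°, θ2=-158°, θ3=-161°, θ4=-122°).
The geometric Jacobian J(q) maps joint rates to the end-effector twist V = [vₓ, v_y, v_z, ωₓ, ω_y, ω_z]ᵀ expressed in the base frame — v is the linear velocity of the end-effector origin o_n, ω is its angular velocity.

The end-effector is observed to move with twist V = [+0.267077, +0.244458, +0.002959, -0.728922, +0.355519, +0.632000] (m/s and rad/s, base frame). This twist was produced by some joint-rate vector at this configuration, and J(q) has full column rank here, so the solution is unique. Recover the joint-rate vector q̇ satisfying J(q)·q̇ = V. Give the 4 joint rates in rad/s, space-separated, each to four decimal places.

o_n = [-0.0553, -0.2586, 0.6309]
J₁: ẑ×o_n = [0.2586, -0.0553, 0.0000], ω = ẑ
J2: z=[0.0000, 0.0000, 1.0000] o=[0.1263, 0.1138, 0.0000] → [0.3723, -0.1816, 0.0000, 0.0000, 0.0000, 1.0000]
J3: z=[-0.8988, 0.4384, 0.0000] o=[-0.0665, -0.2817, 0.2900] → [0.1495, 0.3064, -0.0257, -0.8988, 0.4384, 0.0000]
J4: z=[-0.8988, 0.4384, 0.0000] o=[-0.0168, -0.1797, 0.2509] → [0.1666, 0.3415, 0.0877, -0.8988, 0.4384, 0.0000]
q̇ = J⁺·V = [0.8180, -0.1860, 0.6010, 0.2100]

0.8180 -0.1860 0.6010 0.2100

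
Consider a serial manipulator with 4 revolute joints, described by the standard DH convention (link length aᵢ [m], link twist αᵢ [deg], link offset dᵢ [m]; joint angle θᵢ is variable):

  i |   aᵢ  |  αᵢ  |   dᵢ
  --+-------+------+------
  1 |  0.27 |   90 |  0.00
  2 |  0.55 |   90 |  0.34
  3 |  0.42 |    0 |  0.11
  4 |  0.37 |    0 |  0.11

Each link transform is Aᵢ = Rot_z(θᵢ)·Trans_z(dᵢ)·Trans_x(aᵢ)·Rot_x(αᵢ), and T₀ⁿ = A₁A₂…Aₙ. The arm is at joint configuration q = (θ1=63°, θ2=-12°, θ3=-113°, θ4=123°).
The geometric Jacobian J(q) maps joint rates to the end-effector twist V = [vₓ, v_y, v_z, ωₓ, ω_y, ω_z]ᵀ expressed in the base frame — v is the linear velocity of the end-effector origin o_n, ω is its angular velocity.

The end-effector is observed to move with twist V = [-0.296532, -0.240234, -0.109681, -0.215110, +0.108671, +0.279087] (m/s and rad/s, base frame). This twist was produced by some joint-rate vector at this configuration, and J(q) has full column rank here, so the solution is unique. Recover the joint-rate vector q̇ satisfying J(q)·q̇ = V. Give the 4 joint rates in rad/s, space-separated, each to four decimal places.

o_n = [0.4507, 0.8457, -0.3712]
J₁: ẑ×o_n = [-0.8457, 0.4507, 0.0000], ω = ẑ
J2: z=[0.8910, -0.4540, 0.0000] o=[0.1226, 0.2406, 0.0000] → [0.1685, 0.3307, 0.6881, 0.8910, -0.4540, 0.0000]
J3: z=[-0.0944, -0.1853, -0.9781] o=[0.6698, 0.5656, -0.1144] → [0.3216, 0.1900, -0.0670, -0.0944, -0.1853, -0.9781]
J4: z=[-0.0944, -0.1853, -0.9781] o=[0.2420, 0.5777, -0.1878] → [0.2961, -0.2214, 0.0134, -0.0944, -0.1853, -0.9781]
q̇ = J⁺·V = [0.2830, -0.2410, -0.6980, 0.7020]

0.2830 -0.2410 -0.6980 0.7020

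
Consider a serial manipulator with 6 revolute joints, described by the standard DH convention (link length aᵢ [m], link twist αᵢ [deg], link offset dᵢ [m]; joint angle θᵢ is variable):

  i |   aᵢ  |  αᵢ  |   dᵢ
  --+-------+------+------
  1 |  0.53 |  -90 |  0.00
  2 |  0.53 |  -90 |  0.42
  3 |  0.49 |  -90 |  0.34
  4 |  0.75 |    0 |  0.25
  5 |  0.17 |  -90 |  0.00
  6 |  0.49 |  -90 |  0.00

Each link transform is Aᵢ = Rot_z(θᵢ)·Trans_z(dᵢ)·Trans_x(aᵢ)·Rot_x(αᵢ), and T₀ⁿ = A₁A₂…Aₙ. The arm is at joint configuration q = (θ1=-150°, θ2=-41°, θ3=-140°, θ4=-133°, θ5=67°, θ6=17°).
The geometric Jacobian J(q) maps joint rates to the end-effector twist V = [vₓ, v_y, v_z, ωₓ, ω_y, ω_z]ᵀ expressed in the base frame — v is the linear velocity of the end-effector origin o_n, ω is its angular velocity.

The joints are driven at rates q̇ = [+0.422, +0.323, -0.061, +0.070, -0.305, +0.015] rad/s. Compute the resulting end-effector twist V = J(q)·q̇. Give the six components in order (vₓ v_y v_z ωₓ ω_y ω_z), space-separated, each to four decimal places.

o_n = [-1.2398, -1.4720, -0.8379]
J₁: ẑ×o_n = [1.4720, -1.2398, 0.0000], ω = ẑ
J2: z=[0.5000, -0.8660, 0.0000] o=[-0.4590, -0.2650, 0.0000] → [0.7256, 0.4189, -1.2797, 0.5000, -0.8660, 0.0000]
J3: z=[-0.5682, -0.3280, -0.7547] o=[-0.5954, -0.8287, 0.3477] → [-0.0966, -0.1873, 0.1541, -0.5682, -0.3280, -0.7547]
J4: z=[-0.0371, -0.9060, 0.4217] o=[-0.3858, -1.0714, -0.1551] → [0.7875, -0.3855, -0.7589, -0.0371, -0.9060, 0.4217]
J5: z=[-0.0371, -0.9060, 0.4217] o=[-1.1272, -1.3409, -0.2066] → [0.6272, -0.0709, -0.0972, -0.0371, -0.9060, 0.4217]
J6: z=[0.9821, -0.1110, -0.1522] o=[-1.1586, -1.4104, -0.3586] → [0.0438, 0.4831, -0.0695, 0.9821, -0.1110, -0.1522]
V = J·q̇ = [0.7259, -0.3746, -0.4473, 0.2196, -0.0485, 0.3667]

0.7259 -0.3746 -0.4473 0.2196 -0.0485 0.3667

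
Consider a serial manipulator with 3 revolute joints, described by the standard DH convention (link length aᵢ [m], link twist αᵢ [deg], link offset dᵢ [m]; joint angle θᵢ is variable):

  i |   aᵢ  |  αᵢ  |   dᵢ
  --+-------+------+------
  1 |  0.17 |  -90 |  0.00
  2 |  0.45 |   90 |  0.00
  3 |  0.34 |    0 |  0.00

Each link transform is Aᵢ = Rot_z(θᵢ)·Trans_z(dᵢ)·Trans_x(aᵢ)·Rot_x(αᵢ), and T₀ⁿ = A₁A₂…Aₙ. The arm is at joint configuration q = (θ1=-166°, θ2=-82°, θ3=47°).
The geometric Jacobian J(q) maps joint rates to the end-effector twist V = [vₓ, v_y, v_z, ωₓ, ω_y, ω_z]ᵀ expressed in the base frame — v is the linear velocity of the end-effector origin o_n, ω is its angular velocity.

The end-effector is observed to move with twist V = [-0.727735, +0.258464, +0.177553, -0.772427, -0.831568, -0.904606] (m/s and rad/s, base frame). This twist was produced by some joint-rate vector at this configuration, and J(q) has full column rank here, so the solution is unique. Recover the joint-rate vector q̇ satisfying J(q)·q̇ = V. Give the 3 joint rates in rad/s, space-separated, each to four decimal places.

o_n = [-0.1969, -0.3054, 0.6752]
J₁: ẑ×o_n = [0.3054, -0.1969, 0.0000], ω = ẑ
J2: z=[0.2419, -0.9703, 0.0000] o=[-0.1650, -0.0411, 0.0000] → [-0.6552, -0.1634, -0.0949, 0.2419, -0.9703, 0.0000]
J3: z=[0.9609, 0.2396, 0.1392] o=[-0.2257, -0.0563, 0.4456] → [0.0897, -0.2166, -0.2462, 0.9609, 0.2396, 0.1392]
q̇ = J⁺·V = [-0.7710, 0.6200, -0.9600]

-0.7710 0.6200 -0.9600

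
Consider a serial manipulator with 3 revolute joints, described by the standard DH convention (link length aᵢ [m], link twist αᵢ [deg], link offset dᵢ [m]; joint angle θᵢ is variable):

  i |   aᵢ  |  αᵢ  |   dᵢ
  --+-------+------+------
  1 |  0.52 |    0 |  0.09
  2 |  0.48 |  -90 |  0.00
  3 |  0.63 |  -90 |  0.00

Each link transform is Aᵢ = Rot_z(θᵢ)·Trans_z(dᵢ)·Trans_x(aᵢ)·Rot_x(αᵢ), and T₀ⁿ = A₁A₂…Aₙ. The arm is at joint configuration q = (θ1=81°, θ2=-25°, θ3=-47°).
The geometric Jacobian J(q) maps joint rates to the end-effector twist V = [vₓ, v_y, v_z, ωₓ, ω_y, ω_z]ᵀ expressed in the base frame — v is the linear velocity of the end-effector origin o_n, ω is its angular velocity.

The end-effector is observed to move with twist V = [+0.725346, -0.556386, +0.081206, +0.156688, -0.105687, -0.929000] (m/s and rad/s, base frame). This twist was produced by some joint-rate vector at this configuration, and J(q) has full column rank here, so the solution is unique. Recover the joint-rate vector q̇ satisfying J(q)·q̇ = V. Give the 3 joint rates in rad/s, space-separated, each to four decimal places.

-0.1430 -0.7860 -0.1890

o_n = [0.5900, 1.2677, 0.5508]
J₁: ẑ×o_n = [-1.2677, 0.5900, 0.0000], ω = ẑ
J2: z=[0.0000, 0.0000, 1.0000] o=[0.0813, 0.5136, 0.0900] → [-0.7541, 0.5087, 0.0000, 0.0000, 0.0000, 1.0000]
J3: z=[-0.8290, 0.5592, 0.0000] o=[0.3498, 0.9115, 0.0900] → [0.2576, 0.3820, -0.4297, -0.8290, 0.5592, 0.0000]
q̇ = J⁺·V = [-0.1430, -0.7860, -0.1890]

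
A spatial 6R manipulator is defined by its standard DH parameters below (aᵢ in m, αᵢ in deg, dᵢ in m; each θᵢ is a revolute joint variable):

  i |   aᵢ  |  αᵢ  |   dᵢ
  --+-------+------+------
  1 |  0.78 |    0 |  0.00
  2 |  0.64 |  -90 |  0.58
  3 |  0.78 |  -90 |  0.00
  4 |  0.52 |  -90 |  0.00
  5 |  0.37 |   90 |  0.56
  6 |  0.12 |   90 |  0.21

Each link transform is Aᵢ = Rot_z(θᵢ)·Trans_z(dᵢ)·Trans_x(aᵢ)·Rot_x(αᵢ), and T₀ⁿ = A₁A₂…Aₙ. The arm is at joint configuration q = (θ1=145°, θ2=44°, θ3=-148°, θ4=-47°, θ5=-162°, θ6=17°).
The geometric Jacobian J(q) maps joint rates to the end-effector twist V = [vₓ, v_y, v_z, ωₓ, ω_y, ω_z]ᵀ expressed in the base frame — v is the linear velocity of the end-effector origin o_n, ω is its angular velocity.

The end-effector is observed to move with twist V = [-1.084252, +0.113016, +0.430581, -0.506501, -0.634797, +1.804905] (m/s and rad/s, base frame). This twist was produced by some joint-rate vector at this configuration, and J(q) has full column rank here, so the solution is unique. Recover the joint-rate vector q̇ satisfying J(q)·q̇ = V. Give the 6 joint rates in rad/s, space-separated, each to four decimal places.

o_n = [-0.2946, 0.9172, 1.1795]
J₁: ẑ×o_n = [-0.9172, -0.2946, 0.0000], ω = ẑ
J2: z=[0.0000, 0.0000, 1.0000] o=[-0.6389, 0.4474, 0.0000] → [-0.4698, 0.3443, 0.0000, 0.0000, 0.0000, 1.0000]
J3: z=[0.1564, -0.9877, 0.0000] o=[-1.2711, 0.3473, 0.5800] → [-0.5921, -0.0938, 1.0536, 0.1564, -0.9877, 0.0000]
J4: z=[-0.5234, -0.0829, 0.8480] o=[-0.6177, 0.4507, 0.9933] → [-0.4110, 0.3715, -0.2174, -0.5234, -0.0829, 0.8480]
J5: z=[0.5059, 0.7706, 0.3876] o=[-0.2612, 0.1222, 1.1813] → [-0.3095, -0.0121, 0.4280, 0.5059, 0.7706, 0.3876]
J6: z=[0.2859, 0.2741, -0.9182] o=[-0.2790, 0.7666, 1.3681] → [0.0866, 0.0682, 0.0473, 0.2859, 0.2741, -0.9182]
q̇ = J⁺·V = [0.3140, -0.1110, 0.5390, 0.9420, 0.2430, -0.7720]

0.3140 -0.1110 0.5390 0.9420 0.2430 -0.7720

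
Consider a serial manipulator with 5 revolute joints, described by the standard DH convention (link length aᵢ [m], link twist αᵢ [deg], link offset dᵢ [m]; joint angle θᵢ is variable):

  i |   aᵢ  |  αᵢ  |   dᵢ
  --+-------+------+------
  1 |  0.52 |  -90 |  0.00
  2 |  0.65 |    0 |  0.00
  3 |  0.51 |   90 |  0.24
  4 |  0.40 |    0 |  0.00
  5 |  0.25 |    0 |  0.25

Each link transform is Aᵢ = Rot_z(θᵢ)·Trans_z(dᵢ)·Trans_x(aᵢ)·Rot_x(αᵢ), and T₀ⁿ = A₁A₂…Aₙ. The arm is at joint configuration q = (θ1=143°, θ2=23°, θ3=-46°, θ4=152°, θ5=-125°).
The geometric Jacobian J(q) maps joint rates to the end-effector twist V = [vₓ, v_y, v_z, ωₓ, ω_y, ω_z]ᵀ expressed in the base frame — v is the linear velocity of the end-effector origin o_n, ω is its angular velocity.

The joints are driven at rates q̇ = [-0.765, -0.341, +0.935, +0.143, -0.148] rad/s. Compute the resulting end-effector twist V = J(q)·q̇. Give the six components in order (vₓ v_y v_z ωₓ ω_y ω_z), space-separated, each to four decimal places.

o_n = [-1.4199, 0.3922, 0.1245]
J₁: ẑ×o_n = [-0.3922, -1.4199, 0.0000], ω = ẑ
J2: z=[-0.6018, -0.7986, 0.0000] o=[-0.4153, 0.3129, 0.0000] → [-0.0994, 0.0749, -0.8500, -0.6018, -0.7986, 0.0000]
J3: z=[-0.6018, -0.7986, 0.0000] o=[-0.8931, 0.6730, -0.2540] → [-0.3022, 0.2277, -0.2517, -0.6018, -0.7986, 0.0000]
J4: z=[0.3121, -0.2351, 0.9205] o=[-1.4125, 0.7639, -0.0547] → [0.3000, -0.0627, -0.1177, 0.3121, -0.2351, 0.9205]
J5: z=[0.3121, -0.2351, 0.9205] o=[-1.2659, 0.4183, -0.1927] → [-0.0506, -0.2408, -0.0443, 0.3121, -0.2351, 0.9205]
V = J·q̇ = [0.1017, 1.3003, 0.0442, -0.3590, -0.4732, -0.7696]

0.1017 1.3003 0.0442 -0.3590 -0.4732 -0.7696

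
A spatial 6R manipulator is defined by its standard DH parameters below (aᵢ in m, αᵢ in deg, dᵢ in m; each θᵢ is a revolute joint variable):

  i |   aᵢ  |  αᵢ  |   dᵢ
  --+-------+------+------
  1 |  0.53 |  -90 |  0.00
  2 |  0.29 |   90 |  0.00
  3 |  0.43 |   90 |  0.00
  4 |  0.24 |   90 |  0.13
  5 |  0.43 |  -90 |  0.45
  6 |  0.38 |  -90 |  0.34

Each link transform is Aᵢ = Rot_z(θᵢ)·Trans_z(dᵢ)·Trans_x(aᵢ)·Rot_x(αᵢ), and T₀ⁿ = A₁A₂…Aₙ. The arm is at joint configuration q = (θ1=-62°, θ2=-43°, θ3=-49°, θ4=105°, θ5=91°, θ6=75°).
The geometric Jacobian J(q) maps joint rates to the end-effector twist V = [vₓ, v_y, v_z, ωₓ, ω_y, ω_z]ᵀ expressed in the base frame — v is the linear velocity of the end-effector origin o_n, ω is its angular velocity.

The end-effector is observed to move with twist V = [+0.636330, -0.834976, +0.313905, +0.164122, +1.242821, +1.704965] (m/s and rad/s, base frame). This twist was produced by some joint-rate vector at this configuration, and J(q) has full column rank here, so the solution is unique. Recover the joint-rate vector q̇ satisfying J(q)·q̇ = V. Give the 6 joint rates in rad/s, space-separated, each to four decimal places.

0.6730 0.5870 0.8790 -0.0710 0.0180 -0.5870

o_n = [-0.4091, -1.0076, 0.0415]
J₁: ẑ×o_n = [1.0076, -0.4091, 0.0000], ω = ẑ
J2: z=[0.8829, 0.4695, 0.0000] o=[0.2488, -0.4680, 0.0000] → [0.0195, -0.0366, -0.1676, 0.8829, 0.4695, 0.0000]
J3: z=[-0.3202, 0.6022, 0.7314] o=[0.3484, -0.6552, 0.1978] → [0.1636, -0.6041, 0.5690, -0.3202, 0.6022, 0.7314]
J4: z=[-0.8384, 0.1794, -0.5147] o=[0.1587, -0.9898, 0.3902] → [-0.0717, -0.0001, 0.1168, -0.8384, 0.1794, -0.5147]
J5: z=[-0.5089, -0.5956, 0.6215] o=[0.0029, -0.7785, 0.4650] → [0.3947, -0.4716, -0.1288, -0.5089, -0.5956, 0.6215]
J6: z=[0.2097, -0.7860, -0.5816] o=[-0.5851, -0.9753, 0.5190] → [0.3565, -0.0022, 0.1316, 0.2097, -0.7860, -0.5816]
q̇ = J⁺·V = [0.6730, 0.5870, 0.8790, -0.0710, 0.0180, -0.5870]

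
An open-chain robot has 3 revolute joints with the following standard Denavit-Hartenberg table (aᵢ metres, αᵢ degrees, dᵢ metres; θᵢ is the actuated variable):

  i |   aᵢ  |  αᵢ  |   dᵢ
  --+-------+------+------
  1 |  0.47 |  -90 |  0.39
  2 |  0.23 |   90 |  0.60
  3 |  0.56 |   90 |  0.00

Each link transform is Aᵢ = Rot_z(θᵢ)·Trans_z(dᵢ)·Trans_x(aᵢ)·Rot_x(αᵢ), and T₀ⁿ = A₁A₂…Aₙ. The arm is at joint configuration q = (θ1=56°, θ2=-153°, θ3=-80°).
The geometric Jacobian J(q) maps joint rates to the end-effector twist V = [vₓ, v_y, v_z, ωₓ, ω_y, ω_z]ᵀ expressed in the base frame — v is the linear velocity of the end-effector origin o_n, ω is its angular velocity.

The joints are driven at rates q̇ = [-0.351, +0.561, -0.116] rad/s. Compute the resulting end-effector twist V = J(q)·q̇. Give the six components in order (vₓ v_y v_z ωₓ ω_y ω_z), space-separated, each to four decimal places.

o_n = [0.0596, 0.1750, 0.5386]
J₁: ẑ×o_n = [-0.1750, 0.0596, 0.0000], ω = ẑ
J2: z=[-0.8290, 0.5592, 0.0000] o=[0.2628, 0.3896, 0.3900] → [0.0831, 0.1232, 0.2916, -0.8290, 0.5592, 0.0000]
J3: z=[-0.2539, -0.3764, -0.8910] o=[-0.3492, 0.5553, 0.4944] → [-0.3554, -0.3530, 0.2504, -0.2539, -0.3764, -0.8910]
V = J·q̇ = [0.1493, 0.0891, 0.1345, -0.4356, 0.3574, -0.2476]

0.1493 0.0891 0.1345 -0.4356 0.3574 -0.2476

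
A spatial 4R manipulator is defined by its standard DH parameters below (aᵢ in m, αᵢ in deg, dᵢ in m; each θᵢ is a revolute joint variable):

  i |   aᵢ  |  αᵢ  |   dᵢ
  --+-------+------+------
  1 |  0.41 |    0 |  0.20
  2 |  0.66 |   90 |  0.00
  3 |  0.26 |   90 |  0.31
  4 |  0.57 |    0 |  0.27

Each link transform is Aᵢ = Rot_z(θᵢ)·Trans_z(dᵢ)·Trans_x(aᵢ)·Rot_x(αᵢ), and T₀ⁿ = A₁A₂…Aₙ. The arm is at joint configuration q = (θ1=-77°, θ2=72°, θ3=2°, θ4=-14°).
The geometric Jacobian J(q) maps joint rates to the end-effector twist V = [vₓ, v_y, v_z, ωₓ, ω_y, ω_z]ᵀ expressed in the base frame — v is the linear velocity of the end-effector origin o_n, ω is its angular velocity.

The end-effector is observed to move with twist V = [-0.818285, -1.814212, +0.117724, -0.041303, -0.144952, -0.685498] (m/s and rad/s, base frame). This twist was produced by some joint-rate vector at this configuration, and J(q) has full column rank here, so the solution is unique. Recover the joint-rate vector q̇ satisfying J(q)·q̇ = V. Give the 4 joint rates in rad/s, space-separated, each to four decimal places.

o_n = [1.5536, -0.7001, -0.0415]
J₁: ẑ×o_n = [0.7001, 1.5536, -0.0000], ω = ẑ
J2: z=[0.0000, 0.0000, 1.0000] o=[0.0922, -0.3995, 0.2000] → [0.3006, 1.4614, -0.0000, 0.0000, 0.0000, 1.0000]
J3: z=[-0.0872, -0.9962, 0.0000] o=[0.7497, -0.4570, 0.2000] → [0.2405, -0.0210, 0.8220, -0.0872, -0.9962, 0.0000]
J4: z=[0.0348, -0.0030, -0.9994] o=[0.9816, -0.7885, 0.2091] → [0.0891, -0.5630, 0.0048, 0.0348, -0.0030, -0.9994]
q̇ = J⁺·V = [-0.8250, -0.6770, 0.1480, -0.8170]

-0.8250 -0.6770 0.1480 -0.8170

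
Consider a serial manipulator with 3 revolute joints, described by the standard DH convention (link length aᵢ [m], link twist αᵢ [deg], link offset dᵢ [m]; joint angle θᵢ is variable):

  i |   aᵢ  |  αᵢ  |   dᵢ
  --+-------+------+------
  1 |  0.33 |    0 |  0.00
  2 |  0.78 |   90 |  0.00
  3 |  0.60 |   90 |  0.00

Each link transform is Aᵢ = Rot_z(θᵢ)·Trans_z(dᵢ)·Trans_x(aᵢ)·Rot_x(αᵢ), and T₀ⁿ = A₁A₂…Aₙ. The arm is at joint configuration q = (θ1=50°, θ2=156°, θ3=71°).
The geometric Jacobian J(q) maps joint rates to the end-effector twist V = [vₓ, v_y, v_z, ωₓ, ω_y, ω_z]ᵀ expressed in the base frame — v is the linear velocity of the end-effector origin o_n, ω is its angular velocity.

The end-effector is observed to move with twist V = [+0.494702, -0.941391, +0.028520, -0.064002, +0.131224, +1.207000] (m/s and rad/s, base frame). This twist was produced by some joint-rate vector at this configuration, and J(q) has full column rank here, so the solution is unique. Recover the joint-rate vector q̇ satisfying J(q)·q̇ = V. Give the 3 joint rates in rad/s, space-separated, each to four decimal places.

0.3790 0.8280 0.1460

o_n = [-0.6645, -0.1748, 0.5673]
J₁: ẑ×o_n = [0.1748, -0.6645, 0.0000], ω = ẑ
J2: z=[0.0000, 0.0000, 1.0000] o=[0.2121, 0.2528, 0.0000] → [0.4276, -0.8766, 0.0000, 0.0000, 0.0000, 1.0000]
J3: z=[-0.4384, 0.8988, 0.0000] o=[-0.4889, -0.0891, 0.0000] → [0.5099, 0.2487, 0.1953, -0.4384, 0.8988, 0.0000]
q̇ = J⁺·V = [0.3790, 0.8280, 0.1460]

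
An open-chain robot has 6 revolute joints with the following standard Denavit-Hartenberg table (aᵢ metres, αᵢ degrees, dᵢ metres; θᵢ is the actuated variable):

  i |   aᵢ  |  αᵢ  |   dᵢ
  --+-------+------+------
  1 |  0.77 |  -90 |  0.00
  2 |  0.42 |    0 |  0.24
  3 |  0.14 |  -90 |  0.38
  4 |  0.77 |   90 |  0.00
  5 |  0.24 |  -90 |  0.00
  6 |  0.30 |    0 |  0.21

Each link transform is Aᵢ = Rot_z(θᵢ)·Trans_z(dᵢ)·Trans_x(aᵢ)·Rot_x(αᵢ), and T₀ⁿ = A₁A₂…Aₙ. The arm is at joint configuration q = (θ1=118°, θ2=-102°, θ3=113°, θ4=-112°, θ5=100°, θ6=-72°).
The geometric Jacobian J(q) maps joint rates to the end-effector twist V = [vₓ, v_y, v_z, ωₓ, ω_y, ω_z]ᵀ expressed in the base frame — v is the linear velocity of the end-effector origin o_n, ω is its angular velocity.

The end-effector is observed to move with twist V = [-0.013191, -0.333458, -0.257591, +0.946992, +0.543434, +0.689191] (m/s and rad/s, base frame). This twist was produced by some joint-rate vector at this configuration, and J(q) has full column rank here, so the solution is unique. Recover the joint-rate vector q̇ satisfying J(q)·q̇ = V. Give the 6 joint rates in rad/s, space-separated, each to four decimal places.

o_n = [-1.0166, -0.1792, 0.1849]
J₁: ẑ×o_n = [0.1792, -1.0166, 0.0000], ω = ẑ
J2: z=[-0.8829, -0.4695, 0.0000] o=[-0.3615, 0.6799, 0.0000] → [-0.0868, 0.1632, 0.4510, -0.8829, -0.4695, 0.0000]
J3: z=[-0.8829, -0.4695, 0.0000] o=[-0.5324, 0.4901, 0.4108] → [0.1061, -0.1995, 0.3637, -0.8829, -0.4695, 0.0000]
J4: z=[0.0896, -0.1685, -0.9816] o=[-0.9324, 0.4330, 0.3841] → [-0.5674, 0.1004, -0.0690, 0.0896, -0.1685, -0.9816]
J5: z=[0.7580, -0.6277, 0.1769] o=[-1.4299, -0.1521, 0.4391] → [0.1644, 0.2659, 0.2389, 0.7580, -0.6277, 0.1769]
J6: z=[0.6206, 0.7777, 0.1001] o=[-1.3818, -0.1603, 0.2042] → [-0.0131, 0.0485, -0.2958, 0.6206, 0.7777, 0.1001]
q̇ = J⁺·V = [0.6490, 0.3990, -0.8150, 0.0660, 0.2280, 0.6460]

0.6490 0.3990 -0.8150 0.0660 0.2280 0.6460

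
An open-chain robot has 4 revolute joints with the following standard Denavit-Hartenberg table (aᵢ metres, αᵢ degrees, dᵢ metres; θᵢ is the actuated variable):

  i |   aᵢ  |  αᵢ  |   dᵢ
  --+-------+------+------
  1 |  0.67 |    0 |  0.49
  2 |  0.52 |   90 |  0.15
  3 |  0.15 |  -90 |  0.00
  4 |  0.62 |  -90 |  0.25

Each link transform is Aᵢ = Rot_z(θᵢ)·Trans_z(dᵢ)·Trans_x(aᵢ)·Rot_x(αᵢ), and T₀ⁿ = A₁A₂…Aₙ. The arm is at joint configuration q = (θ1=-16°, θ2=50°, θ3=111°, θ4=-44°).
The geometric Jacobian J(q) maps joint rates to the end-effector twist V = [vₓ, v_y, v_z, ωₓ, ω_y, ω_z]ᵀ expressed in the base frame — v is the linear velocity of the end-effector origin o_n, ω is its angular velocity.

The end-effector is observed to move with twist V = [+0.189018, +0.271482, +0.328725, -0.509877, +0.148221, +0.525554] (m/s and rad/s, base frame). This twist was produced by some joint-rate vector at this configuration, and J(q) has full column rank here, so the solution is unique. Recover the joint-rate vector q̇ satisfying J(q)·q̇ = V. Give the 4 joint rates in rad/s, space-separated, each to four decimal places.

o_n = [0.9454, -0.5009, 1.1068]
J₁: ẑ×o_n = [0.5009, 0.9454, -0.0000], ω = ẑ
J2: z=[0.0000, 0.0000, 1.0000] o=[0.6440, -0.1847, 0.4900] → [0.3162, 0.3014, -0.0000, 0.0000, 0.0000, 1.0000]
J3: z=[0.5592, -0.8290, 0.0000] o=[1.0751, 0.1061, 0.6400] → [-0.3870, -0.2610, -0.4470, 0.5592, -0.8290, 0.0000]
J4: z=[-0.7740, -0.5221, -0.3584] o=[1.0306, 0.0760, 0.7800] → [-0.3774, 0.2834, 0.4021, -0.7740, -0.5221, -0.3584]
q̇ = J⁺·V = [-0.2110, 0.8670, -0.4080, 0.3640]

-0.2110 0.8670 -0.4080 0.3640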